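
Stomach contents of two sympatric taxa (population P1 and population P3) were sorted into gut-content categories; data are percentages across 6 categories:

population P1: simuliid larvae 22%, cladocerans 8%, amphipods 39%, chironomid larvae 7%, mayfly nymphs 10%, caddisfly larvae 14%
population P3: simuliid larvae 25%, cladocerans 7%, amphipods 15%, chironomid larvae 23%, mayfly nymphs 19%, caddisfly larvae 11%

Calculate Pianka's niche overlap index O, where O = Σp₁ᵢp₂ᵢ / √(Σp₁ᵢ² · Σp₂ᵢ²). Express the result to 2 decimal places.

0.79

Convert percentages to proportions (divide by 100).
Σ p₁ᵢp₂ᵢ = 0.0550 + 0.0056 + 0.0585 + 0.0161 + 0.0190 + 0.0154 = 0.1696
Σp_1ᵢ² = 0.22² + 0.08² + 0.39² + 0.07² + 0.10² + 0.14² = 0.0484 + 0.0064 + 0.1521 + 0.0049 + 0.0100 + 0.0196 = 0.2414
Σp_2ᵢ² = 0.25² + 0.07² + 0.15² + 0.23² + 0.19² + 0.11² = 0.0625 + 0.0049 + 0.0225 + 0.0529 + 0.0361 + 0.0121 = 0.1910
O = 0.1696 / √(0.2414 × 0.1910) = 0.1696 / 0.21473 = 0.7898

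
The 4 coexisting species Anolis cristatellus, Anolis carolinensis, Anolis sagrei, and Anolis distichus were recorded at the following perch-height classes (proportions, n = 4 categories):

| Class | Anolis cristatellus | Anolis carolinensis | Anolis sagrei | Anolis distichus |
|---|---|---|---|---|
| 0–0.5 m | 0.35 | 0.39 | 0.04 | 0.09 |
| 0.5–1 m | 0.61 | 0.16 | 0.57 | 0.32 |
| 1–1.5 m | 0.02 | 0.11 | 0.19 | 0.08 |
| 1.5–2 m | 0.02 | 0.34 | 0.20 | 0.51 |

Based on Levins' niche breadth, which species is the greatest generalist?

Σp_crisᵢ² = 0.35² + 0.61² + 0.02² + 0.02² = 0.1225 + 0.3721 + 0.0004 + 0.0004 = 0.4954
B_cris = 1 / 0.4954 = 2.0186
Σp_caroᵢ² = 0.39² + 0.16² + 0.11² + 0.34² = 0.1521 + 0.0256 + 0.0121 + 0.1156 = 0.3054
B_caro = 1 / 0.3054 = 3.2744
Σp_sagrᵢ² = 0.04² + 0.57² + 0.19² + 0.20² = 0.0016 + 0.3249 + 0.0361 + 0.0400 = 0.4026
B_sagr = 1 / 0.4026 = 2.4839
Σp_distᵢ² = 0.09² + 0.32² + 0.08² + 0.51² = 0.0081 + 0.1024 + 0.0064 + 0.2601 = 0.3770
B_dist = 1 / 0.3770 = 2.6525
Highest B → broadest niche (most generalist): Anolis carolinensis (B = 3.27).

Anolis carolinensis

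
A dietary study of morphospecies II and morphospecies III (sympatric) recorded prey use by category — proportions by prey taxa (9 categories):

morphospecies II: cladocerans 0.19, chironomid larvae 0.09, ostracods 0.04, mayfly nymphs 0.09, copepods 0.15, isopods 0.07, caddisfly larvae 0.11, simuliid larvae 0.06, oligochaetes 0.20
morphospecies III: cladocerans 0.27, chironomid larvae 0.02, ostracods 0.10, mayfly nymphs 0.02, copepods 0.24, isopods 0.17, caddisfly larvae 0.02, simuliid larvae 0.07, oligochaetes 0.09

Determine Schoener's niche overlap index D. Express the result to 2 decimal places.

Σ|p₁ᵢ − p₂ᵢ| = 0.08 + 0.07 + 0.06 + 0.07 + 0.09 + 0.10 + 0.09 + 0.01 + 0.11 = 0.68
D = 1 − ½ × 0.68 = 1 − 0.340 = 0.6600

0.66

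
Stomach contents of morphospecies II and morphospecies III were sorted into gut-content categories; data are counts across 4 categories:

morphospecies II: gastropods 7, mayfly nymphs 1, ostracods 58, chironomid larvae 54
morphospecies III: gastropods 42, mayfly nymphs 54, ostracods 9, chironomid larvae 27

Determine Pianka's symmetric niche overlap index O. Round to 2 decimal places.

0.39

Proportions for morphospecies II (n=120): 7/120=0.0583, 1/120=0.0083, 58/120=0.4833, 54/120=0.4500
Proportions for morphospecies III (n=132): 42/132=0.3182, 54/132=0.4091, 9/132=0.0682, 27/132=0.2045
Σ p₁ᵢp₂ᵢ = 0.018551 + 0.003396 + 0.032961 + 0.092025 = 0.146933
Σp_1ᵢ² = 0.0583² + 0.0083² + 0.4833² + 0.4500² = 0.003399 + 0.000069 + 0.233579 + 0.202500 = 0.439547
Σp_2ᵢ² = 0.3182² + 0.4091² + 0.0682² + 0.2045² = 0.101251 + 0.167363 + 0.004651 + 0.041820 = 0.315085
O = 0.146933 / √(0.439547 × 0.315085) = 0.146933 / 0.3721487 = 0.3948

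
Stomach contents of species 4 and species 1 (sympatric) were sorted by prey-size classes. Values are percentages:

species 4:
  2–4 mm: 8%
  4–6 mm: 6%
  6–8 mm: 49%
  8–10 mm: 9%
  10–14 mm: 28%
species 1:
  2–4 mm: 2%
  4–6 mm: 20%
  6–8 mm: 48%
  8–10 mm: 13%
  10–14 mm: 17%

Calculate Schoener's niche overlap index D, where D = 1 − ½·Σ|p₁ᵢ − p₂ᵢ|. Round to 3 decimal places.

Convert percentages to proportions (divide by 100).
Σ|p₁ᵢ − p₂ᵢ| = 0.06 + 0.14 + 0.01 + 0.04 + 0.11 = 0.36
D = 1 − ½ × 0.36 = 1 − 0.180 = 0.82000

0.820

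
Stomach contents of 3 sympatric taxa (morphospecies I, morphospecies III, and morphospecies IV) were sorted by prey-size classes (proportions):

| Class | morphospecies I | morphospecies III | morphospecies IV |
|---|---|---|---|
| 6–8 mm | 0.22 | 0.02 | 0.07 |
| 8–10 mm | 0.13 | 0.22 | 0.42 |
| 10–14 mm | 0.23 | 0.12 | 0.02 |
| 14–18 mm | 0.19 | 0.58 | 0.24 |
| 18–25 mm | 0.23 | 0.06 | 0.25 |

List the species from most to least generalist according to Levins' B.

morphospecies I > morphospecies IV > morphospecies III

Σp_Iᵢ² = 0.22² + 0.13² + 0.23² + 0.19² + 0.23² = 0.0484 + 0.0169 + 0.0529 + 0.0361 + 0.0529 = 0.2072
B_I = 1 / 0.2072 = 4.8263
Σp_IIIᵢ² = 0.02² + 0.22² + 0.12² + 0.58² + 0.06² = 0.0004 + 0.0484 + 0.0144 + 0.3364 + 0.0036 = 0.4032
B_III = 1 / 0.4032 = 2.4802
Σp_IVᵢ² = 0.07² + 0.42² + 0.02² + 0.24² + 0.25² = 0.0049 + 0.1764 + 0.0004 + 0.0576 + 0.0625 = 0.3018
B_IV = 1 / 0.3018 = 3.3135
Ranking by B (broadest → narrowest): morphospecies I (4.83) > morphospecies IV (3.31) > morphospecies III (2.48)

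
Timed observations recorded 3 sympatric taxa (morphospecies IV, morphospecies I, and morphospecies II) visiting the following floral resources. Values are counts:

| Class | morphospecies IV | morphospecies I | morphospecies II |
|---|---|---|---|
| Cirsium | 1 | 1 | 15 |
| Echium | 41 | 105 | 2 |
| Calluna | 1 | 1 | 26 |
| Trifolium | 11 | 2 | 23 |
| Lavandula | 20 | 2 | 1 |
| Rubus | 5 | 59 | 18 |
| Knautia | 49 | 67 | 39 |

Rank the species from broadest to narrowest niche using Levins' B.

Proportions for morphospecies IV (n=128): 1/128=0.0078, 41/128=0.3203, 1/128=0.0078, 11/128=0.0859, 20/128=0.1563, 5/128=0.0391, 49/128=0.3828
Proportions for morphospecies I (n=237): 1/237=0.0042, 105/237=0.4430, 1/237=0.0042, 2/237=0.0084, 2/237=0.0084, 59/237=0.2489, 67/237=0.2827
Proportions for morphospecies II (n=124): 15/124=0.1210, 2/124=0.0161, 26/124=0.2097, 23/124=0.1855, 1/124=0.0081, 18/124=0.1452, 39/124=0.3145
Σp_IVᵢ² = 0.0078² + 0.3203² + 0.0078² + 0.0859² + 0.1563² + 0.0391² + 0.3828² = 0.000061 + 0.102592 + 0.000061 + 0.007379 + 0.024430 + 0.001529 + 0.146536 = 0.282588
B_IV = 1 / 0.282588 = 3.5387
Σp_Iᵢ² = 0.0042² + 0.4430² + 0.0042² + 0.0084² + 0.0084² + 0.2489² + 0.2827² = 0.000018 + 0.196249 + 0.000018 + 0.000071 + 0.000071 + 0.061951 + 0.079919 = 0.338297
B_I = 1 / 0.338297 = 2.9560
Σp_IIᵢ² = 0.1210² + 0.0161² + 0.2097² + 0.1855² + 0.0081² + 0.1452² + 0.3145² = 0.014641 + 0.000259 + 0.043974 + 0.034410 + 0.000066 + 0.021083 + 0.098910 = 0.213343
B_II = 1 / 0.213343 = 4.6873
Ranking by B (broadest → narrowest): morphospecies II (4.69) > morphospecies IV (3.54) > morphospecies I (2.96)

morphospecies II > morphospecies IV > morphospecies I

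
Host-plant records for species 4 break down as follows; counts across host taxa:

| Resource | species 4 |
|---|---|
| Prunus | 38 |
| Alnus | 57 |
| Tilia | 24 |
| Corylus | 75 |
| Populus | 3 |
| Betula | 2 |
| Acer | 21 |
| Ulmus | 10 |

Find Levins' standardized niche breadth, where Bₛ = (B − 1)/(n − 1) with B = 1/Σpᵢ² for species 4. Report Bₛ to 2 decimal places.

Proportions for species 4 (n=230): 38/230=0.1652, 57/230=0.2478, 24/230=0.1043, 75/230=0.3261, 3/230=0.0130, 2/230=0.0087, 21/230=0.0913, 10/230=0.0435
Σpᵢ² = 0.1652² + 0.2478² + 0.1043² + 0.3261² + 0.0130² + 0.0087² + 0.0913² + 0.0435² = 0.027291 + 0.061405 + 0.010878 + 0.106341 + 0.000169 + 0.000076 + 0.008336 + 0.001892 = 0.216388
B = 1 / 0.216388 = 4.6213
Bₛ = (B − 1)/(n − 1) = (4.6213 − 1)/(8 − 1) = 3.6213/7 = 0.5173

0.52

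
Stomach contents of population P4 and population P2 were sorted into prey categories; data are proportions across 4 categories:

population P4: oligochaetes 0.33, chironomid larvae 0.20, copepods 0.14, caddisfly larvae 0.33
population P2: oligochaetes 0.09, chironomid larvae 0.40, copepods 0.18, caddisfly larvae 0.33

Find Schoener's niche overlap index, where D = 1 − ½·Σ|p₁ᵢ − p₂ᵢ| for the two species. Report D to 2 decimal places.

0.76

Σ|p₁ᵢ − p₂ᵢ| = 0.24 + 0.20 + 0.04 + 0.00 = 0.48
D = 1 − ½ × 0.48 = 1 − 0.240 = 0.7600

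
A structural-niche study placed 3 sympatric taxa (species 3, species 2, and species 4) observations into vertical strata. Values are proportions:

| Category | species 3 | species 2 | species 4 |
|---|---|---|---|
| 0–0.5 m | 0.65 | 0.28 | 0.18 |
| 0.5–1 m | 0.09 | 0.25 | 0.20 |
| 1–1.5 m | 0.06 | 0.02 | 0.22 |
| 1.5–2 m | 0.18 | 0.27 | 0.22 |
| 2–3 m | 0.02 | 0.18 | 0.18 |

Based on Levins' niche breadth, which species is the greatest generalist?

Σp_3ᵢ² = 0.65² + 0.09² + 0.06² + 0.18² + 0.02² = 0.4225 + 0.0081 + 0.0036 + 0.0324 + 0.0004 = 0.4670
B_3 = 1 / 0.4670 = 2.1413
Σp_2ᵢ² = 0.28² + 0.25² + 0.02² + 0.27² + 0.18² = 0.0784 + 0.0625 + 0.0004 + 0.0729 + 0.0324 = 0.2466
B_2 = 1 / 0.2466 = 4.0552
Σp_4ᵢ² = 0.18² + 0.20² + 0.22² + 0.22² + 0.18² = 0.0324 + 0.0400 + 0.0484 + 0.0484 + 0.0324 = 0.2016
B_4 = 1 / 0.2016 = 4.9603
Highest B → broadest niche (most generalist): species 4 (B = 4.96).

species 4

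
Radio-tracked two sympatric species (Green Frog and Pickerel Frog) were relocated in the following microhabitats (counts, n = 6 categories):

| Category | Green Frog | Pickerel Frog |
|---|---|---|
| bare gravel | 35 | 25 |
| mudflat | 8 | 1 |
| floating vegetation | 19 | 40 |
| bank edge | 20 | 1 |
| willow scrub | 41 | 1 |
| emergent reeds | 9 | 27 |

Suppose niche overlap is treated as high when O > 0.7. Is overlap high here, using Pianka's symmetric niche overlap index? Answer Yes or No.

Proportions for Green Frog (n=132): 35/132=0.2652, 8/132=0.0606, 19/132=0.1439, 20/132=0.1515, 41/132=0.3106, 9/132=0.0682
Proportions for Pickerel Frog (n=95): 25/95=0.2632, 1/95=0.0105, 40/95=0.4211, 1/95=0.0105, 1/95=0.0105, 27/95=0.2842
Σ p₁ᵢp₂ᵢ = 0.069801 + 0.000636 + 0.060596 + 0.001591 + 0.003261 + 0.019382 = 0.155267
Σp_1ᵢ² = 0.2652² + 0.0606² + 0.1439² + 0.1515² + 0.3106² + 0.0682² = 0.070331 + 0.003672 + 0.020707 + 0.022952 + 0.096472 + 0.004651 = 0.218785
Σp_2ᵢ² = 0.2632² + 0.0105² + 0.4211² + 0.0105² + 0.0105² + 0.2842² = 0.069274 + 0.000110 + 0.177325 + 0.000110 + 0.000110 + 0.080770 = 0.327699
O = 0.155267 / √(0.218785 × 0.327699) = 0.155267 / 0.2677604 = 0.5799
O = 0.5799 < 0.7 → No.

No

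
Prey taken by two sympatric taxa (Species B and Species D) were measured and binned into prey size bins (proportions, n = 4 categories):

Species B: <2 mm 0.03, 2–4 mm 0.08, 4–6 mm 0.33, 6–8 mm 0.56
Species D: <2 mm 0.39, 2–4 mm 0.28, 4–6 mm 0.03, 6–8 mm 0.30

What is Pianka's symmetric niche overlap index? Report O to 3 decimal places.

Σ p₁ᵢp₂ᵢ = 0.0117 + 0.0224 + 0.0099 + 0.1680 = 0.2120
Σp_1ᵢ² = 0.03² + 0.08² + 0.33² + 0.56² = 0.0009 + 0.0064 + 0.1089 + 0.3136 = 0.4298
Σp_2ᵢ² = 0.39² + 0.28² + 0.03² + 0.30² = 0.1521 + 0.0784 + 0.0009 + 0.0900 = 0.3214
O = 0.2120 / √(0.4298 × 0.3214) = 0.2120 / 0.371669 = 0.57040

0.570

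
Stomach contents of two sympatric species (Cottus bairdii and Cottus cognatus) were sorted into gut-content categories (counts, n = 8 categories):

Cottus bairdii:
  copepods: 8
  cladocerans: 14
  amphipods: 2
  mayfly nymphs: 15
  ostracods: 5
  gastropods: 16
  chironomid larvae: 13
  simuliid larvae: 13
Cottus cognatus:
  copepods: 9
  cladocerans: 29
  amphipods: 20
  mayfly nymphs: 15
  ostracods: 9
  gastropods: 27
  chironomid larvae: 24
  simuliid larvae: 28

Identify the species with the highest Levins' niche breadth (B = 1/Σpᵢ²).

Proportions for Cottus bairdii (n=86): 8/86=0.0930, 14/86=0.1628, 2/86=0.0233, 15/86=0.1744, 5/86=0.0581, 16/86=0.1860, 13/86=0.1512, 13/86=0.1512
Proportions for Cottus cognatus (n=161): 9/161=0.0559, 29/161=0.1801, 20/161=0.1242, 15/161=0.0932, 9/161=0.0559, 27/161=0.1677, 24/161=0.1491, 28/161=0.1739
Σp_bairᵢ² = 0.0930² + 0.1628² + 0.0233² + 0.1744² + 0.0581² + 0.1860² + 0.1512² + 0.1512² = 0.008649 + 0.026504 + 0.000543 + 0.030415 + 0.003376 + 0.034596 + 0.022861 + 0.022861 = 0.149805
B_bair = 1 / 0.149805 = 6.6753
Σp_cognᵢ² = 0.0559² + 0.1801² + 0.1242² + 0.0932² + 0.0559² + 0.1677² + 0.1491² + 0.1739² = 0.003125 + 0.032436 + 0.015426 + 0.008686 + 0.003125 + 0.028123 + 0.022231 + 0.030241 = 0.143393
B_cogn = 1 / 0.143393 = 6.9738
Highest B → broadest niche (most generalist): Cottus cognatus (B = 6.97).

Cottus cognatus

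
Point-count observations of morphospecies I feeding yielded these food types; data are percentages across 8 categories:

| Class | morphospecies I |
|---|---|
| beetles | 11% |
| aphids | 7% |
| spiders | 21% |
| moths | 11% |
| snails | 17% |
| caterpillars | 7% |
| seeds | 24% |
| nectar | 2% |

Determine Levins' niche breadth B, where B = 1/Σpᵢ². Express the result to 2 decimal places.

Convert percentages to proportions (divide by 100).
Σpᵢ² = 0.11² + 0.07² + 0.21² + 0.11² + 0.17² + 0.07² + 0.24² + 0.02² = 0.0121 + 0.0049 + 0.0441 + 0.0121 + 0.0289 + 0.0049 + 0.0576 + 0.0004 = 0.1650
B = 1 / 0.1650 = 6.0606

6.06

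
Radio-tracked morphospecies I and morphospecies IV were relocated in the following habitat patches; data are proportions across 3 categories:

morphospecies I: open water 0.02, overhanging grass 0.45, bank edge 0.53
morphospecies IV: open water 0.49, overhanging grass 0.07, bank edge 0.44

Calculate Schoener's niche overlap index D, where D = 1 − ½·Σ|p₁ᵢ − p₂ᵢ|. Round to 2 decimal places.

Σ|p₁ᵢ − p₂ᵢ| = 0.47 + 0.38 + 0.09 = 0.94
D = 1 − ½ × 0.94 = 1 − 0.470 = 0.5300

0.53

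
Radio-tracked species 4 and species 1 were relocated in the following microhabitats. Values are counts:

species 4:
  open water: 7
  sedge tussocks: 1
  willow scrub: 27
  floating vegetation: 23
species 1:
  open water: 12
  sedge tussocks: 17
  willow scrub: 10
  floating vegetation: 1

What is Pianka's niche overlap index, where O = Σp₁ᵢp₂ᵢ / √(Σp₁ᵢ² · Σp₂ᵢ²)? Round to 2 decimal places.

0.47

Proportions for species 4 (n=58): 7/58=0.1207, 1/58=0.0172, 27/58=0.4655, 23/58=0.3966
Proportions for species 1 (n=40): 12/40=0.3000, 17/40=0.4250, 10/40=0.2500, 1/40=0.0250
Σ p₁ᵢp₂ᵢ = 0.036210 + 0.007310 + 0.116375 + 0.009915 = 0.169810
Σp_1ᵢ² = 0.1207² + 0.0172² + 0.4655² + 0.3966² = 0.014568 + 0.000296 + 0.216690 + 0.157292 = 0.388846
Σp_2ᵢ² = 0.3000² + 0.4250² + 0.2500² + 0.0250² = 0.090000 + 0.180625 + 0.062500 + 0.000625 = 0.333750
O = 0.169810 / √(0.388846 × 0.333750) = 0.169810 / 0.3602462 = 0.4714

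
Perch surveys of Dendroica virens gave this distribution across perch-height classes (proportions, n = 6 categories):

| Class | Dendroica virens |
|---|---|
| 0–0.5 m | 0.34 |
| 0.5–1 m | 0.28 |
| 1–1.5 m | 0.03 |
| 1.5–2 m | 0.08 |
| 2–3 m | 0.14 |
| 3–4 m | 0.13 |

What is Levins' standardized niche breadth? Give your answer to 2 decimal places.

Σpᵢ² = 0.34² + 0.28² + 0.03² + 0.08² + 0.14² + 0.13² = 0.1156 + 0.0784 + 0.0009 + 0.0064 + 0.0196 + 0.0169 = 0.2378
B = 1 / 0.2378 = 4.2052
Bₛ = (B − 1)/(n − 1) = (4.2052 − 1)/(6 − 1) = 3.2052/5 = 0.6410

0.64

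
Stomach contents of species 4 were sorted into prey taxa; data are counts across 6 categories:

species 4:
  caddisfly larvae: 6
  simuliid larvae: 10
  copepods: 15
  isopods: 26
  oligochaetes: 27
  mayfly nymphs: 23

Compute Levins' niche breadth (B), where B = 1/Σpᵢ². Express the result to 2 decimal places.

4.99

Proportions for species 4 (n=107): 6/107=0.0561, 10/107=0.0935, 15/107=0.1402, 26/107=0.2430, 27/107=0.2523, 23/107=0.2150
Σpᵢ² = 0.0561² + 0.0935² + 0.1402² + 0.2430² + 0.2523² + 0.2150² = 0.003147 + 0.008742 + 0.019656 + 0.059049 + 0.063655 + 0.046225 = 0.200474
B = 1 / 0.200474 = 4.9882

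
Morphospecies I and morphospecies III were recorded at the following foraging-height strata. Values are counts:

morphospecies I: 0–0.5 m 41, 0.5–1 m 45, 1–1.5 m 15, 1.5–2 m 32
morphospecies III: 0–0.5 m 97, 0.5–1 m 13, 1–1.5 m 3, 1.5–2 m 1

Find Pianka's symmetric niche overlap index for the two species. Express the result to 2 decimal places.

0.67

Proportions for morphospecies I (n=133): 41/133=0.3083, 45/133=0.3383, 15/133=0.1128, 32/133=0.2406
Proportions for morphospecies III (n=114): 97/114=0.8509, 13/114=0.1140, 3/114=0.0263, 1/114=0.0088
Σ p₁ᵢp₂ᵢ = 0.262332 + 0.038566 + 0.002967 + 0.002117 = 0.305982
Σp_1ᵢ² = 0.3083² + 0.3383² + 0.1128² + 0.2406² = 0.095049 + 0.114447 + 0.012724 + 0.057888 = 0.280108
Σp_2ᵢ² = 0.8509² + 0.1140² + 0.0263² + 0.0088² = 0.724031 + 0.012996 + 0.000692 + 0.000077 = 0.737796
O = 0.305982 / √(0.280108 × 0.737796) = 0.305982 / 0.4546015 = 0.6731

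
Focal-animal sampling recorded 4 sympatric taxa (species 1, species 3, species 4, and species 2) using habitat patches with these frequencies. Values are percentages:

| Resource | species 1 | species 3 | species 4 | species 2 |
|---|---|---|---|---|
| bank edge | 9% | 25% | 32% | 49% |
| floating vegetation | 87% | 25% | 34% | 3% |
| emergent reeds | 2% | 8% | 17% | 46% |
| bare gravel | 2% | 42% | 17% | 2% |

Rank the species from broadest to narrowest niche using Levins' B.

Convert percentages to proportions (divide by 100).
Σp_1ᵢ² = 0.09² + 0.87² + 0.02² + 0.02² = 0.0081 + 0.7569 + 0.0004 + 0.0004 = 0.7658
B_1 = 1 / 0.7658 = 1.3058
Σp_3ᵢ² = 0.25² + 0.25² + 0.08² + 0.42² = 0.0625 + 0.0625 + 0.0064 + 0.1764 = 0.3078
B_3 = 1 / 0.3078 = 3.2489
Σp_4ᵢ² = 0.32² + 0.34² + 0.17² + 0.17² = 0.1024 + 0.1156 + 0.0289 + 0.0289 = 0.2758
B_4 = 1 / 0.2758 = 3.6258
Σp_2ᵢ² = 0.49² + 0.03² + 0.46² + 0.02² = 0.2401 + 0.0009 + 0.2116 + 0.0004 = 0.4530
B_2 = 1 / 0.4530 = 2.2075
Ranking by B (broadest → narrowest): species 4 (3.63) > species 3 (3.25) > species 2 (2.21) > species 1 (1.31)

species 4 > species 3 > species 2 > species 1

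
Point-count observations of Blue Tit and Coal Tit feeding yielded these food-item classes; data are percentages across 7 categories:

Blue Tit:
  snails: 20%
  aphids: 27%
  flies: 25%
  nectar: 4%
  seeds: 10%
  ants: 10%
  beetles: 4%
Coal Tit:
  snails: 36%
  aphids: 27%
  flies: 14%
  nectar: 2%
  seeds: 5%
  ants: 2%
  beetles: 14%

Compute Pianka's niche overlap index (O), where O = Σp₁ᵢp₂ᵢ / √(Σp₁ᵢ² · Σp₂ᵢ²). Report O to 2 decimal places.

Convert percentages to proportions (divide by 100).
Σ p₁ᵢp₂ᵢ = 0.0720 + 0.0729 + 0.0350 + 0.0008 + 0.0050 + 0.0020 + 0.0056 = 0.1933
Σp_1ᵢ² = 0.20² + 0.27² + 0.25² + 0.04² + 0.10² + 0.10² + 0.04² = 0.0400 + 0.0729 + 0.0625 + 0.0016 + 0.0100 + 0.0100 + 0.0016 = 0.1986
Σp_2ᵢ² = 0.36² + 0.27² + 0.14² + 0.02² + 0.05² + 0.02² + 0.14² = 0.1296 + 0.0729 + 0.0196 + 0.0004 + 0.0025 + 0.0004 + 0.0196 = 0.2450
O = 0.1933 / √(0.1986 × 0.2450) = 0.1933 / 0.22058 = 0.8763

0.88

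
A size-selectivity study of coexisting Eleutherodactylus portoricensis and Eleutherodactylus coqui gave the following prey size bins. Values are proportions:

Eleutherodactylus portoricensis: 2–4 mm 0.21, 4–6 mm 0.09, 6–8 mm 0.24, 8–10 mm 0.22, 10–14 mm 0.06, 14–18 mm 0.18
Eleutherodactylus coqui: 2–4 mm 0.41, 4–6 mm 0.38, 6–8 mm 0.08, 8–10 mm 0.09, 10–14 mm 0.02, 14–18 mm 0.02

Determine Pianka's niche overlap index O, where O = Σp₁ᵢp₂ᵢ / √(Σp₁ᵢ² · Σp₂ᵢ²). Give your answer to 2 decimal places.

Σ p₁ᵢp₂ᵢ = 0.0861 + 0.0342 + 0.0192 + 0.0198 + 0.0012 + 0.0036 = 0.1641
Σp_1ᵢ² = 0.21² + 0.09² + 0.24² + 0.22² + 0.06² + 0.18² = 0.0441 + 0.0081 + 0.0576 + 0.0484 + 0.0036 + 0.0324 = 0.1942
Σp_2ᵢ² = 0.41² + 0.38² + 0.08² + 0.09² + 0.02² + 0.02² = 0.1681 + 0.1444 + 0.0064 + 0.0081 + 0.0004 + 0.0004 = 0.3278
O = 0.1641 / √(0.1942 × 0.3278) = 0.1641 / 0.25231 = 0.6504

0.65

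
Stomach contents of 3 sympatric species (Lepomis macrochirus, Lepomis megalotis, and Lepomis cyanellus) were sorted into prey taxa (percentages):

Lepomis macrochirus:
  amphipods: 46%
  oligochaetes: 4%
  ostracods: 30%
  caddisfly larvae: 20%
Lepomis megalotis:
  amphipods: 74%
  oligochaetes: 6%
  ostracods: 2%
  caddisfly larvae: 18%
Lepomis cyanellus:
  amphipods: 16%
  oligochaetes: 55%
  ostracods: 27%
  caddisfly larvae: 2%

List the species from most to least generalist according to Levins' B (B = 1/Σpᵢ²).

Lepomis macrochirus > Lepomis cyanellus > Lepomis megalotis

Convert percentages to proportions (divide by 100).
Σp_macrᵢ² = 0.46² + 0.04² + 0.30² + 0.20² = 0.2116 + 0.0016 + 0.0900 + 0.0400 = 0.3432
B_macr = 1 / 0.3432 = 2.9138
Σp_megaᵢ² = 0.74² + 0.06² + 0.02² + 0.18² = 0.5476 + 0.0036 + 0.0004 + 0.0324 = 0.5840
B_mega = 1 / 0.5840 = 1.7123
Σp_cyanᵢ² = 0.16² + 0.55² + 0.27² + 0.02² = 0.0256 + 0.3025 + 0.0729 + 0.0004 = 0.4014
B_cyan = 1 / 0.4014 = 2.4913
Ranking by B (broadest → narrowest): Lepomis macrochirus (2.91) > Lepomis cyanellus (2.49) > Lepomis megalotis (1.71)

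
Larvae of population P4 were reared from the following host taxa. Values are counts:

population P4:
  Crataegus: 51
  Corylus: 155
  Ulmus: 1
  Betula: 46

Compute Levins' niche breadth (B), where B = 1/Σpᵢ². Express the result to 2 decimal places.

2.23

Proportions for population P4 (n=253): 51/253=0.2016, 155/253=0.6126, 1/253=0.0040, 46/253=0.1818
Σpᵢ² = 0.2016² + 0.6126² + 0.0040² + 0.1818² = 0.040643 + 0.375279 + 0.000016 + 0.033051 = 0.448989
B = 1 / 0.448989 = 2.2272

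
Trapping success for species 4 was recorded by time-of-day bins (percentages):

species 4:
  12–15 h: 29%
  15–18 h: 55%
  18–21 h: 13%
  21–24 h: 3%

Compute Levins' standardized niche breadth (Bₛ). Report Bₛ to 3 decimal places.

0.491

Convert percentages to proportions (divide by 100).
Σpᵢ² = 0.29² + 0.55² + 0.13² + 0.03² = 0.0841 + 0.3025 + 0.0169 + 0.0009 = 0.4044
B = 1 / 0.4044 = 2.47280
Bₛ = (B − 1)/(n − 1) = (2.47280 − 1)/(4 − 1) = 1.47280/3 = 0.49093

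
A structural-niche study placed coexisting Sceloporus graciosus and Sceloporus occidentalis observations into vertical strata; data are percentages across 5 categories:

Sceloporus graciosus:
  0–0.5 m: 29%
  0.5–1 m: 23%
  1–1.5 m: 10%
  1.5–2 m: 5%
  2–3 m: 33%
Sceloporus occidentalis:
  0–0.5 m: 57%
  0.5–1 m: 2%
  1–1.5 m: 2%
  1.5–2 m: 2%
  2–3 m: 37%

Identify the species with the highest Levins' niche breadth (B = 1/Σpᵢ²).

Sceloporus graciosus

Convert percentages to proportions (divide by 100).
Σp_gracᵢ² = 0.29² + 0.23² + 0.10² + 0.05² + 0.33² = 0.0841 + 0.0529 + 0.0100 + 0.0025 + 0.1089 = 0.2584
B_grac = 1 / 0.2584 = 3.8700
Σp_occiᵢ² = 0.57² + 0.02² + 0.02² + 0.02² + 0.37² = 0.3249 + 0.0004 + 0.0004 + 0.0004 + 0.1369 = 0.4630
B_occi = 1 / 0.4630 = 2.1598
Highest B → broadest niche (most generalist): Sceloporus graciosus (B = 3.87).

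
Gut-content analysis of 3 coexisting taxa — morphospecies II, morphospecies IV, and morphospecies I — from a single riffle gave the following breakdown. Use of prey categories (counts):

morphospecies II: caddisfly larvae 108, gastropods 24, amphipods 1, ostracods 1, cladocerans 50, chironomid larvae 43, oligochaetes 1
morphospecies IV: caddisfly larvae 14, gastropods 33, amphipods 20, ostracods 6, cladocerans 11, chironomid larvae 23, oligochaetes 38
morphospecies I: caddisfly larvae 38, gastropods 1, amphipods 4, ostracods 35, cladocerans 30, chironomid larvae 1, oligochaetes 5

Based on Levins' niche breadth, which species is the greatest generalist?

morphospecies IV

Proportions for morphospecies II (n=228): 108/228=0.4737, 24/228=0.1053, 1/228=0.0044, 1/228=0.0044, 50/228=0.2193, 43/228=0.1886, 1/228=0.0044
Proportions for morphospecies IV (n=145): 14/145=0.0966, 33/145=0.2276, 20/145=0.1379, 6/145=0.0414, 11/145=0.0759, 23/145=0.1586, 38/145=0.2621
Proportions for morphospecies I (n=114): 38/114=0.3333, 1/114=0.0088, 4/114=0.0351, 35/114=0.3070, 30/114=0.2632, 1/114=0.0088, 5/114=0.0439
Σp_IIᵢ² = 0.4737² + 0.1053² + 0.0044² + 0.0044² + 0.2193² + 0.1886² + 0.0044² = 0.224392 + 0.011088 + 0.000019 + 0.000019 + 0.048092 + 0.035570 + 0.000019 = 0.319199
B_II = 1 / 0.319199 = 3.1328
Σp_IVᵢ² = 0.0966² + 0.2276² + 0.1379² + 0.0414² + 0.0759² + 0.1586² + 0.2621² = 0.009332 + 0.051802 + 0.019016 + 0.001714 + 0.005761 + 0.025154 + 0.068696 = 0.181475
B_IV = 1 / 0.181475 = 5.5104
Σp_Iᵢ² = 0.3333² + 0.0088² + 0.0351² + 0.3070² + 0.2632² + 0.0088² + 0.0439² = 0.111089 + 0.000077 + 0.001232 + 0.094249 + 0.069274 + 0.000077 + 0.001927 = 0.277925
B_I = 1 / 0.277925 = 3.5981
Highest B → broadest niche (most generalist): morphospecies IV (B = 5.51).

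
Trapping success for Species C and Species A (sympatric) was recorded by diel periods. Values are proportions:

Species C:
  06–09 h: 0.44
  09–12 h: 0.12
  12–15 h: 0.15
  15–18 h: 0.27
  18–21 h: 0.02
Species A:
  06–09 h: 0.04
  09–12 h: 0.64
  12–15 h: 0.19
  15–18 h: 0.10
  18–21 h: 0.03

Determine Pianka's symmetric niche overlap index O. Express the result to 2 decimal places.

0.40

Σ p₁ᵢp₂ᵢ = 0.0176 + 0.0768 + 0.0285 + 0.0270 + 0.0006 = 0.1505
Σp_1ᵢ² = 0.44² + 0.12² + 0.15² + 0.27² + 0.02² = 0.1936 + 0.0144 + 0.0225 + 0.0729 + 0.0004 = 0.3038
Σp_2ᵢ² = 0.04² + 0.64² + 0.19² + 0.10² + 0.03² = 0.0016 + 0.4096 + 0.0361 + 0.0100 + 0.0009 = 0.4582
O = 0.1505 / √(0.3038 × 0.4582) = 0.1505 / 0.37310 = 0.4034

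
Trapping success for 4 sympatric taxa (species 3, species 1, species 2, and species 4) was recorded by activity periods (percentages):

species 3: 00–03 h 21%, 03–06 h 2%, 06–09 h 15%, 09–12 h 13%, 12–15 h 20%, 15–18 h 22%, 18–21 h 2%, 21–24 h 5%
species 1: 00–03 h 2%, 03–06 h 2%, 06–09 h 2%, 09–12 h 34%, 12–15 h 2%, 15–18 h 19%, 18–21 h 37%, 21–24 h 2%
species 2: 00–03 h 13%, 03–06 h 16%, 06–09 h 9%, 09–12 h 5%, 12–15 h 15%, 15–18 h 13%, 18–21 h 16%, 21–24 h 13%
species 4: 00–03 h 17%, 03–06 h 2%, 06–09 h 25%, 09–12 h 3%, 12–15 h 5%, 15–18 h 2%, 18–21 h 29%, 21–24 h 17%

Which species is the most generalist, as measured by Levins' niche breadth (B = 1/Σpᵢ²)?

Convert percentages to proportions (divide by 100).
Σp_3ᵢ² = 0.21² + 0.02² + 0.15² + 0.13² + 0.20² + 0.22² + 0.02² + 0.05² = 0.0441 + 0.0004 + 0.0225 + 0.0169 + 0.0400 + 0.0484 + 0.0004 + 0.0025 = 0.1752
B_3 = 1 / 0.1752 = 5.7078
Σp_1ᵢ² = 0.02² + 0.02² + 0.02² + 0.34² + 0.02² + 0.19² + 0.37² + 0.02² = 0.0004 + 0.0004 + 0.0004 + 0.1156 + 0.0004 + 0.0361 + 0.1369 + 0.0004 = 0.2906
B_1 = 1 / 0.2906 = 3.4412
Σp_2ᵢ² = 0.13² + 0.16² + 0.09² + 0.05² + 0.15² + 0.13² + 0.16² + 0.13² = 0.0169 + 0.0256 + 0.0081 + 0.0025 + 0.0225 + 0.0169 + 0.0256 + 0.0169 = 0.1350
B_2 = 1 / 0.1350 = 7.4074
Σp_4ᵢ² = 0.17² + 0.02² + 0.25² + 0.03² + 0.05² + 0.02² + 0.29² + 0.17² = 0.0289 + 0.0004 + 0.0625 + 0.0009 + 0.0025 + 0.0004 + 0.0841 + 0.0289 = 0.2086
B_4 = 1 / 0.2086 = 4.7939
Highest B → broadest niche (most generalist): species 2 (B = 7.41).

species 2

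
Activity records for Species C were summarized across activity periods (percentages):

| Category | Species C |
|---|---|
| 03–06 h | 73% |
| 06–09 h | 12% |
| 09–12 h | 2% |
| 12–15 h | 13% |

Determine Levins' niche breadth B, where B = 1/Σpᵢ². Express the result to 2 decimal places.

1.77

Convert percentages to proportions (divide by 100).
Σpᵢ² = 0.73² + 0.12² + 0.02² + 0.13² = 0.5329 + 0.0144 + 0.0004 + 0.0169 = 0.5646
B = 1 / 0.5646 = 1.7712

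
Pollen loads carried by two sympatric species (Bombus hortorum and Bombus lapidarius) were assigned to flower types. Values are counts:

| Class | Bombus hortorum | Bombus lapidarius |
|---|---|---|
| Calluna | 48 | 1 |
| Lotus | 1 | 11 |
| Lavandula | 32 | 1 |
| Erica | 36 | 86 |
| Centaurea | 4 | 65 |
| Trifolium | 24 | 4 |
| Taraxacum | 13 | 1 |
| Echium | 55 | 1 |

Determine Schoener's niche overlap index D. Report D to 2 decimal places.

0.24

Proportions for Bombus hortorum (n=213): 48/213=0.2254, 1/213=0.0047, 32/213=0.1502, 36/213=0.1690, 4/213=0.0188, 24/213=0.1127, 13/213=0.0610, 55/213=0.2582
Proportions for Bombus lapidarius (n=170): 1/170=0.0059, 11/170=0.0647, 1/170=0.0059, 86/170=0.5059, 65/170=0.3824, 4/170=0.0235, 1/170=0.0059, 1/170=0.0059
Σ|p₁ᵢ − p₂ᵢ| = 0.2195 + 0.0600 + 0.1443 + 0.3369 + 0.3636 + 0.0892 + 0.0551 + 0.2523 = 1.5209
D = 1 − ½ × 1.5209 = 1 − 0.76045 = 0.23955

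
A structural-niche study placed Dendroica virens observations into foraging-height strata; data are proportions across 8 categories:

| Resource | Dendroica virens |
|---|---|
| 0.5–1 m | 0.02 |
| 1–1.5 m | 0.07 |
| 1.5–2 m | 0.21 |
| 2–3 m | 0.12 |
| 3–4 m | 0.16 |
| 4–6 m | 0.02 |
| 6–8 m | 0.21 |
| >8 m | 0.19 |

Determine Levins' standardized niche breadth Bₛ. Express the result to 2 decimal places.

0.70

Σpᵢ² = 0.02² + 0.07² + 0.21² + 0.12² + 0.16² + 0.02² + 0.21² + 0.19² = 0.0004 + 0.0049 + 0.0441 + 0.0144 + 0.0256 + 0.0004 + 0.0441 + 0.0361 = 0.1700
B = 1 / 0.1700 = 5.8824
Bₛ = (B − 1)/(n − 1) = (5.8824 − 1)/(8 − 1) = 4.8824/7 = 0.6975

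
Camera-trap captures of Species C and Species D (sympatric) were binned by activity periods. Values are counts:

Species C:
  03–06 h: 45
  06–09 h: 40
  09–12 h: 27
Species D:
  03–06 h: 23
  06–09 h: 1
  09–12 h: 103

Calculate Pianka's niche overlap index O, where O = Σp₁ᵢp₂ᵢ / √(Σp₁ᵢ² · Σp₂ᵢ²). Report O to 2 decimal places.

Proportions for Species C (n=112): 45/112=0.4018, 40/112=0.3571, 27/112=0.2411
Proportions for Species D (n=127): 23/127=0.1811, 1/127=0.0079, 103/127=0.8110
Σ p₁ᵢp₂ᵢ = 0.072766 + 0.002821 + 0.195532 = 0.271119
Σp_1ᵢ² = 0.4018² + 0.3571² + 0.2411² = 0.161443 + 0.127520 + 0.058129 = 0.347092
Σp_2ᵢ² = 0.1811² + 0.0079² + 0.8110² = 0.032797 + 0.000062 + 0.657721 = 0.690580
O = 0.271119 / √(0.347092 × 0.690580) = 0.271119 / 0.4895863 = 0.5538

0.55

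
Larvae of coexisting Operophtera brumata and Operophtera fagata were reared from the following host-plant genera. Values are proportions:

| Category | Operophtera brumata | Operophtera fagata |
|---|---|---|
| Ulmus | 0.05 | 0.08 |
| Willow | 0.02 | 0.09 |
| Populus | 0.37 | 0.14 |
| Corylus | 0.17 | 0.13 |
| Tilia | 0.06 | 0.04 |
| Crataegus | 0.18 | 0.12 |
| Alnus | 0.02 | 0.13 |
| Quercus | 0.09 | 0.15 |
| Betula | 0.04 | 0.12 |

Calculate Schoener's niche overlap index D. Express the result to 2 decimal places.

Σ|p₁ᵢ − p₂ᵢ| = 0.03 + 0.07 + 0.23 + 0.04 + 0.02 + 0.06 + 0.11 + 0.06 + 0.08 = 0.70
D = 1 − ½ × 0.70 = 1 − 0.350 = 0.6500

0.65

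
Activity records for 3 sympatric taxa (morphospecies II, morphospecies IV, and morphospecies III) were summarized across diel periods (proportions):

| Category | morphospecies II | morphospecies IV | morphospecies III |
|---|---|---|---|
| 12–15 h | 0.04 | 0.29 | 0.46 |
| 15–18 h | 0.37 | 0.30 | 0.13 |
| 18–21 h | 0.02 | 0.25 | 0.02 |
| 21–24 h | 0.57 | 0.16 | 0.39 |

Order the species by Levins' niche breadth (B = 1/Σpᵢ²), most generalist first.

morphospecies IV > morphospecies III > morphospecies II

Σp_IIᵢ² = 0.04² + 0.37² + 0.02² + 0.57² = 0.0016 + 0.1369 + 0.0004 + 0.3249 = 0.4638
B_II = 1 / 0.4638 = 2.1561
Σp_IVᵢ² = 0.29² + 0.30² + 0.25² + 0.16² = 0.0841 + 0.0900 + 0.0625 + 0.0256 = 0.2622
B_IV = 1 / 0.2622 = 3.8139
Σp_IIIᵢ² = 0.46² + 0.13² + 0.02² + 0.39² = 0.2116 + 0.0169 + 0.0004 + 0.1521 = 0.3810
B_III = 1 / 0.3810 = 2.6247
Ranking by B (broadest → narrowest): morphospecies IV (3.81) > morphospecies III (2.62) > morphospecies II (2.16)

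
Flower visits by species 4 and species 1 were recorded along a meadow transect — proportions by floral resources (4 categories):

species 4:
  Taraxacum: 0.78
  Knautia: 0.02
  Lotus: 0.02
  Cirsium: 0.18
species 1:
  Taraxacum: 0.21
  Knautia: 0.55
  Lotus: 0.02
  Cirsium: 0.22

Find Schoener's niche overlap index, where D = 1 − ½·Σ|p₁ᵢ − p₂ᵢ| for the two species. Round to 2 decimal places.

Σ|p₁ᵢ − p₂ᵢ| = 0.57 + 0.53 + 0.00 + 0.04 = 1.14
D = 1 − ½ × 1.14 = 1 − 0.570 = 0.4300

0.43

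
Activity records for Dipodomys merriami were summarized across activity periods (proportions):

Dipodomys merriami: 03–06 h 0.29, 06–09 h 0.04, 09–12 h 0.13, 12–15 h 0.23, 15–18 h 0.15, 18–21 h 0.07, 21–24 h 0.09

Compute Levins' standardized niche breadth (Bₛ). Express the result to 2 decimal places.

Σpᵢ² = 0.29² + 0.04² + 0.13² + 0.23² + 0.15² + 0.07² + 0.09² = 0.0841 + 0.0016 + 0.0169 + 0.0529 + 0.0225 + 0.0049 + 0.0081 = 0.1910
B = 1 / 0.1910 = 5.2356
Bₛ = (B − 1)/(n − 1) = (5.2356 − 1)/(7 − 1) = 4.2356/6 = 0.7059

0.71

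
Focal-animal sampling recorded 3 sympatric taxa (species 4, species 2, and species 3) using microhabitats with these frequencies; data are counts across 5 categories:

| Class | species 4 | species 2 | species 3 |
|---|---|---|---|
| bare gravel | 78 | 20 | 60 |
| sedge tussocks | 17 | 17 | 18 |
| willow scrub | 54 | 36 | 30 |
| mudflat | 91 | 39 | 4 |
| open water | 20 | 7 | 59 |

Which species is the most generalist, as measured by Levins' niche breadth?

Proportions for species 4 (n=260): 78/260=0.3000, 17/260=0.0654, 54/260=0.2077, 91/260=0.3500, 20/260=0.0769
Proportions for species 2 (n=119): 20/119=0.1681, 17/119=0.1429, 36/119=0.3025, 39/119=0.3277, 7/119=0.0588
Proportions for species 3 (n=171): 60/171=0.3509, 18/171=0.1053, 30/171=0.1754, 4/171=0.0234, 59/171=0.3450
Σp_4ᵢ² = 0.3000² + 0.0654² + 0.2077² + 0.3500² + 0.0769² = 0.090000 + 0.004277 + 0.043139 + 0.122500 + 0.005914 = 0.265830
B_4 = 1 / 0.265830 = 3.7618
Σp_2ᵢ² = 0.1681² + 0.1429² + 0.3025² + 0.3277² + 0.0588² = 0.028258 + 0.020420 + 0.091506 + 0.107387 + 0.003457 = 0.251028
B_2 = 1 / 0.251028 = 3.9836
Σp_3ᵢ² = 0.3509² + 0.1053² + 0.1754² + 0.0234² + 0.3450² = 0.123131 + 0.011088 + 0.030765 + 0.000548 + 0.119025 = 0.284557
B_3 = 1 / 0.284557 = 3.5142
Highest B → broadest niche (most generalist): species 2 (B = 3.98).

species 2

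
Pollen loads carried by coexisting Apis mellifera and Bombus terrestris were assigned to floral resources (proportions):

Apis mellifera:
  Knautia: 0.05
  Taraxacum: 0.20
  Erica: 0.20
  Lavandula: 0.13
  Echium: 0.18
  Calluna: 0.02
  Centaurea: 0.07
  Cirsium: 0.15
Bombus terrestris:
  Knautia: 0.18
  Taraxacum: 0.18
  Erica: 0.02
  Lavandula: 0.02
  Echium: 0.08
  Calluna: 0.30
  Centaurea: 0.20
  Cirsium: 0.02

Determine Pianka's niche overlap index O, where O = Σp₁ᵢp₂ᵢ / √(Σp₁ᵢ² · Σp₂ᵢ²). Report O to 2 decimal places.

Σ p₁ᵢp₂ᵢ = 0.0090 + 0.0360 + 0.0040 + 0.0026 + 0.0144 + 0.0060 + 0.0140 + 0.0030 = 0.0890
Σp_1ᵢ² = 0.05² + 0.20² + 0.20² + 0.13² + 0.18² + 0.02² + 0.07² + 0.15² = 0.0025 + 0.0400 + 0.0400 + 0.0169 + 0.0324 + 0.0004 + 0.0049 + 0.0225 = 0.1596
Σp_2ᵢ² = 0.18² + 0.18² + 0.02² + 0.02² + 0.08² + 0.30² + 0.20² + 0.02² = 0.0324 + 0.0324 + 0.0004 + 0.0004 + 0.0064 + 0.0900 + 0.0400 + 0.0004 = 0.2024
O = 0.0890 / √(0.1596 × 0.2024) = 0.0890 / 0.17973 = 0.4952

0.50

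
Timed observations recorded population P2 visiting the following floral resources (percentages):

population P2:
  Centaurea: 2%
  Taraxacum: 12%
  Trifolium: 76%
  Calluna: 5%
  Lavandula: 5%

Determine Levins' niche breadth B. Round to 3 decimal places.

Convert percentages to proportions (divide by 100).
Σpᵢ² = 0.02² + 0.12² + 0.76² + 0.05² + 0.05² = 0.0004 + 0.0144 + 0.5776 + 0.0025 + 0.0025 = 0.5974
B = 1 / 0.5974 = 1.67392

1.674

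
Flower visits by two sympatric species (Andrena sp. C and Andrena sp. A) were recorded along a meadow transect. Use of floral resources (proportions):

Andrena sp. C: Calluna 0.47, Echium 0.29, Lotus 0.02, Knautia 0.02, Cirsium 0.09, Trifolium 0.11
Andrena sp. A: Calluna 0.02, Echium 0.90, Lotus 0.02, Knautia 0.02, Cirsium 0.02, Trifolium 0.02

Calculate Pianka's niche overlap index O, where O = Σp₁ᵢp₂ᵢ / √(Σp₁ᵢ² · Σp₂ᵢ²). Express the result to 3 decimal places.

Σ p₁ᵢp₂ᵢ = 0.0094 + 0.2610 + 0.0004 + 0.0004 + 0.0018 + 0.0022 = 0.2752
Σp_1ᵢ² = 0.47² + 0.29² + 0.02² + 0.02² + 0.09² + 0.11² = 0.2209 + 0.0841 + 0.0004 + 0.0004 + 0.0081 + 0.0121 = 0.3260
Σp_2ᵢ² = 0.02² + 0.90² + 0.02² + 0.02² + 0.02² + 0.02² = 0.0004 + 0.8100 + 0.0004 + 0.0004 + 0.0004 + 0.0004 = 0.8120
O = 0.2752 / √(0.3260 × 0.8120) = 0.2752 / 0.514502 = 0.53489

0.535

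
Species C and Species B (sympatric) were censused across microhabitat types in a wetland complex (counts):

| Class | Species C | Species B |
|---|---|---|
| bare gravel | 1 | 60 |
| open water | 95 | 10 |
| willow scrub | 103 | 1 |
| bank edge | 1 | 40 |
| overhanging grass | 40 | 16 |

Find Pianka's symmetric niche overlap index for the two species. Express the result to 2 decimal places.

0.17

Proportions for Species C (n=240): 1/240=0.0042, 95/240=0.3958, 103/240=0.4292, 1/240=0.0042, 40/240=0.1667
Proportions for Species B (n=127): 60/127=0.4724, 10/127=0.0787, 1/127=0.0079, 40/127=0.3150, 16/127=0.1260
Σ p₁ᵢp₂ᵢ = 0.001984 + 0.031149 + 0.003391 + 0.001323 + 0.021004 = 0.058851
Σp_1ᵢ² = 0.0042² + 0.3958² + 0.4292² + 0.0042² + 0.1667² = 0.000018 + 0.156658 + 0.184213 + 0.000018 + 0.027789 = 0.368696
Σp_2ᵢ² = 0.4724² + 0.0787² + 0.0079² + 0.3150² + 0.1260² = 0.223162 + 0.006194 + 0.000062 + 0.099225 + 0.015876 = 0.344519
O = 0.058851 / √(0.368696 × 0.344519) = 0.058851 / 0.3564025 = 0.1651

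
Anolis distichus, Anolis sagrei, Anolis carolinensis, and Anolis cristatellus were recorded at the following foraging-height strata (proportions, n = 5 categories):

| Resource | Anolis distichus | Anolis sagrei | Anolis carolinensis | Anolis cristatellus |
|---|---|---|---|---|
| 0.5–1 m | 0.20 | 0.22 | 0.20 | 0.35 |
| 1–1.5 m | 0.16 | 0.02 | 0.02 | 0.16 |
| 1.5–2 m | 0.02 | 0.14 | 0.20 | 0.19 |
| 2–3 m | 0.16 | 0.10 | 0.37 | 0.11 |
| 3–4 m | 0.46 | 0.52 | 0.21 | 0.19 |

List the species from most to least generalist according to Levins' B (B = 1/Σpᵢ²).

Anolis cristatellus > Anolis carolinensis > Anolis distichus > Anolis sagrei

Σp_distᵢ² = 0.20² + 0.16² + 0.02² + 0.16² + 0.46² = 0.0400 + 0.0256 + 0.0004 + 0.0256 + 0.2116 = 0.3032
B_dist = 1 / 0.3032 = 3.2982
Σp_sagrᵢ² = 0.22² + 0.02² + 0.14² + 0.10² + 0.52² = 0.0484 + 0.0004 + 0.0196 + 0.0100 + 0.2704 = 0.3488
B_sagr = 1 / 0.3488 = 2.8670
Σp_caroᵢ² = 0.20² + 0.02² + 0.20² + 0.37² + 0.21² = 0.0400 + 0.0004 + 0.0400 + 0.1369 + 0.0441 = 0.2614
B_caro = 1 / 0.2614 = 3.8256
Σp_crisᵢ² = 0.35² + 0.16² + 0.19² + 0.11² + 0.19² = 0.1225 + 0.0256 + 0.0361 + 0.0121 + 0.0361 = 0.2324
B_cris = 1 / 0.2324 = 4.3029
Ranking by B (broadest → narrowest): Anolis cristatellus (4.30) > Anolis carolinensis (3.83) > Anolis distichus (3.30) > Anolis sagrei (2.87)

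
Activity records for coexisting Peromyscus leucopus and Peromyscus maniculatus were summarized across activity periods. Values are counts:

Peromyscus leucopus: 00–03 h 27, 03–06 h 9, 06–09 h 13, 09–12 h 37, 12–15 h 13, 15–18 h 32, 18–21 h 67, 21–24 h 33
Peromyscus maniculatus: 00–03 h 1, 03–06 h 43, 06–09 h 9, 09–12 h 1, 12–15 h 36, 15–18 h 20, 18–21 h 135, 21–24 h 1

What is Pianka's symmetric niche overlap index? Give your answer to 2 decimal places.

Proportions for Peromyscus leucopus (n=231): 27/231=0.1169, 9/231=0.0390, 13/231=0.0563, 37/231=0.1602, 13/231=0.0563, 32/231=0.1385, 67/231=0.2900, 33/231=0.1429
Proportions for Peromyscus maniculatus (n=246): 1/246=0.0041, 43/246=0.1748, 9/246=0.0366, 1/246=0.0041, 36/246=0.1463, 20/246=0.0813, 135/246=0.5488, 1/246=0.0041
Σ p₁ᵢp₂ᵢ = 0.000479 + 0.006817 + 0.002061 + 0.000657 + 0.008237 + 0.011260 + 0.159152 + 0.000586 = 0.189249
Σp_1ᵢ² = 0.1169² + 0.0390² + 0.0563² + 0.1602² + 0.0563² + 0.1385² + 0.2900² + 0.1429² = 0.013666 + 0.001521 + 0.003170 + 0.025664 + 0.003170 + 0.019182 + 0.084100 + 0.020420 = 0.170893
Σp_2ᵢ² = 0.0041² + 0.1748² + 0.0366² + 0.0041² + 0.1463² + 0.0813² + 0.5488² + 0.0041² = 0.000017 + 0.030555 + 0.001340 + 0.000017 + 0.021404 + 0.006610 + 0.301181 + 0.000017 = 0.361141
O = 0.189249 / √(0.170893 × 0.361141) = 0.189249 / 0.2484280 = 0.7618

0.76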